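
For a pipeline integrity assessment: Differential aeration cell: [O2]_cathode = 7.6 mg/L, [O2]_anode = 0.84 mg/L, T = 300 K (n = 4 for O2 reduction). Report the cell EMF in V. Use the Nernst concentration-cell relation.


Apply the Nernst concentration-cell relation: E = (RT/nF)*ln(C_cathode/C_anode)
RT/nF = 8.314*300/(4*96485) = 0.00646266 V
ln(7.6/0.84) = 2.2025
E = 0.00646266 * 2.2025 = 0.01423 V

0.01423 V


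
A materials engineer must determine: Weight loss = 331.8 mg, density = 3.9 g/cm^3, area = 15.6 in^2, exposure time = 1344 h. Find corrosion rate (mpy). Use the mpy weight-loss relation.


Apply the mpy weight-loss relation: CR = 534 * W / (D * A * T)
Numerator: 534 * 331.8 = 177181.2
Denominator: 3.9 * 15.6 * 1344 = 81768.96
CR = 177181.2 / 81768.96 = 2.16685 mpy

2.16685 mpy


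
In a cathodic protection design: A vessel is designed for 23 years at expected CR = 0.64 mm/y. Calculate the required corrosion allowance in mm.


Corrosion allowance = CR × design life
CA = 0.64 * 23 = 14.72 mm

14.72 mm


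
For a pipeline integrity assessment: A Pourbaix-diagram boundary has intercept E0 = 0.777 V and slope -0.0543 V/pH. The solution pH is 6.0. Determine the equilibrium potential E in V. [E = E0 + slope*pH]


Apply the Pourbaix line equation: E = E0 + slope*pH
E = 0.777 + (-0.0543)*6.0 = 0.777 + (-0.3258) = 0.4512 V
Rounded to 3 decimal places: E = 0.451 V

0.451 V


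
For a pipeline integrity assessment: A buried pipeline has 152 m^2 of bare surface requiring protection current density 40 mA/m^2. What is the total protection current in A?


I = area * current density, then convert mA → A (÷1000)
I = 152 * 40 / 1000 = 6.08 A

6.08 A


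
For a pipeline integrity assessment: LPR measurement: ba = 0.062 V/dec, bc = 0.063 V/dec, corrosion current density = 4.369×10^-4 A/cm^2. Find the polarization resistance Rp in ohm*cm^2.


Apply the Stern-Geary equation: Rp = ba*bc / (2.303*icorr*(ba+bc))
ba*bc = 0.062*0.063 = 0.003906
ba+bc = 0.125; 2.303*icorr*(ba+bc) = 2.303*4.369×10^-4*0.125 = 1.2577259×10^-4
Rp = 0.003906 / 1.2577259×10^-4 = 31.06 ohm*cm^2

31.06 ohm*cm^2


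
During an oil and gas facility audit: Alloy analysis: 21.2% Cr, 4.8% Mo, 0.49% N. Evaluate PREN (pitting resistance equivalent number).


Apply the PREN formula: PREN = Cr + 3.3*Mo + 16*N
PREN = 21.2 + 3.3*4.8 + 16*0.49
PREN = 21.2 + 15.84 + 7.84 = 44.88

44.88


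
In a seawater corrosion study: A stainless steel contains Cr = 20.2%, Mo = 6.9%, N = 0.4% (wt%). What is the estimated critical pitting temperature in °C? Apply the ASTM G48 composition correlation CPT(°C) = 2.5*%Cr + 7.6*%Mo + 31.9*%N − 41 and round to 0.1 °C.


Apply the ASTM G48 empirical CPT estimate: CPT(°C) = 2.5*%Cr + 7.6*%Mo + 31.9*%N − 41
2.5*20.2 = 50.5; 7.6*6.9 = 52.44; 31.9*0.4 = 12.76
CPT = 50.5 + 52.44 + 12.76 − 41 = 74.7 °C
Rounded to 0.1 °C: CPT ≈ 74.7 °C

74.7 °C


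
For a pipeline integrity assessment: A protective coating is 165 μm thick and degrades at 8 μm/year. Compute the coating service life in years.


Service life = thickness / degradation rate
Life = 165 / 8 = 20.6 years

20.6 years


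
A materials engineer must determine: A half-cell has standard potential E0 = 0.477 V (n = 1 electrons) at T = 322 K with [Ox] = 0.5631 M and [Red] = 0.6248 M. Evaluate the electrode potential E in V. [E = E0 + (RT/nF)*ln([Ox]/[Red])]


Apply the Nernst equation: E = E0 + (RT/nF)*ln([Ox]/[Red])
Step 1: RT/nF = 8.314*322/(1*96485) = 0.02774636 V
Step 2: [Ox]/[Red] = 0.5631/0.6248 = 0.901248
Step 3: ln(0.901248) = -0.103975
Step 4: correction = 0.02774636 * -0.103975 = -0.0029 V
E = 0.477 + -0.0029 = 0.4741 V

0.4741 V


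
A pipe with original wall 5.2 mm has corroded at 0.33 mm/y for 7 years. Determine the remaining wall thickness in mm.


Remaining wall = original − CR × time
t = 5.2 − 0.33*7 = 5.2 − 2.31 = 2.89 mm

2.89 mm


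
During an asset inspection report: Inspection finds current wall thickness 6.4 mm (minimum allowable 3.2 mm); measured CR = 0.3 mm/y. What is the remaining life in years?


Apply the remaining-life relation: RL = (t_current − t_min) / CR
RL = (6.4 − 3.2) / 0.3 = 3.2 / 0.3 = 10.7 years

10.7 years


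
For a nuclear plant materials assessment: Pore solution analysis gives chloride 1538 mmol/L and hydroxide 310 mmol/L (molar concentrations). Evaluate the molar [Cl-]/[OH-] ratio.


Threshold parameter = [Cl-] / [OH-] (molar basis; both in mmol/L, so units cancel)
Ratio = 1538 / 310 = 4.96

4.96


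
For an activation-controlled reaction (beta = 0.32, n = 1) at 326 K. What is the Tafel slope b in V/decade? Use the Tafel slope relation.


Apply the Tafel slope relation: b = 2.303*R*T/(beta*n*F)
Numerator: 2.303 * 8.314 * 326 = 6241.97
Denominator: 0.32 * 1 * 96485 = 30875.2
b = 6241.97 / 30875.2 = 0.202 V/decade

0.202 V/decade


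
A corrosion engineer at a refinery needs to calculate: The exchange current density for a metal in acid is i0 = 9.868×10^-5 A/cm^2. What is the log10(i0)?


i0 = 9.868×10^-5 A/cm^2
log10(i0) = -4.006

-4.006


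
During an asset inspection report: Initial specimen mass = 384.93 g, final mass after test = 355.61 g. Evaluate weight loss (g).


Weight loss = initial − final
WL = 384.93 − 355.61 = 29.32 g

29.32 g


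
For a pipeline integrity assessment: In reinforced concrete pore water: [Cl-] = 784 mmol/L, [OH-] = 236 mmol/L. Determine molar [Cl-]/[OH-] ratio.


Threshold parameter = [Cl-] / [OH-] (molar basis; both in mmol/L, so units cancel)
Ratio = 784 / 236 = 3.32

3.32


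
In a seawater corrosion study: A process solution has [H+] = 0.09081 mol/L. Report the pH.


pH = −log10[H+]
pH = −log10(0.09081) = 1.04

1.04


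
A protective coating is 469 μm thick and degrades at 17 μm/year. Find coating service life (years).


Service life = thickness / degradation rate
Life = 469 / 17 = 27.6 years

27.6 years


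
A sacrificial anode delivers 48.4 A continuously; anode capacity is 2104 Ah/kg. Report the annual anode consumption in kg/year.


Annual consumption = current * hours per year / capacity
Rate = 48.4 * 8760 / 2104 = 201.5 kg/year

201.5 kg/year


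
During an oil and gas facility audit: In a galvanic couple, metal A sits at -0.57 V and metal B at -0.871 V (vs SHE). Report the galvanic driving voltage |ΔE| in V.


Driving voltage is the absolute potential difference.
|ΔE| = |-0.57 − (-0.871)| = 0.301 V

0.301 V


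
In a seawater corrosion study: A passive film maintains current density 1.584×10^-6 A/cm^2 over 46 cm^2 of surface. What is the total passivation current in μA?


I = i_pass * A, then convert A → μA (×10^6)
I = 1.584×10^-6 * 46 * 10^6 = 72.86 μA

72.86 μA


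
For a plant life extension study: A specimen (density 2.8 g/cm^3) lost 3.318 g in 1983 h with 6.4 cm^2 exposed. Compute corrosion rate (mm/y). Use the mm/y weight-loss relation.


Apply the mm/y weight-loss relation: CR = 87600 * W / (D * A * T)
Numerator: 87600 * 3.318 = 290656.8
Denominator: 2.8 * 6.4 * 1983 = 35535.36
CR = 290656.8 / 35535.36 = 8.17937 mm/y

8.17937 mm/y


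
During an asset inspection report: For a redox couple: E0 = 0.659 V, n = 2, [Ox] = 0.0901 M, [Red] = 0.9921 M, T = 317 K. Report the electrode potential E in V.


Apply the Nernst equation: E = E0 + (RT/nF)*ln([Ox]/[Red])
Step 1: RT/nF = 8.314*317/(2*96485) = 0.01365776 V
Step 2: [Ox]/[Red] = 0.0901/0.9921 = 0.090817
Step 3: ln(0.090817) = -2.398909
Step 4: correction = 0.01365776 * -2.398909 = -0.033 V
E = 0.659 + -0.033 = 0.626 V

0.626 V


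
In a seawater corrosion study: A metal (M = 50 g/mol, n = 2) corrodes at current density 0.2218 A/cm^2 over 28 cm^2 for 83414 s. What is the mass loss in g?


Apply Faraday's law: m = i*A*t*M / (n*F)
Total charge passed Q = i*A*t = 0.2218*28*83414 = 518034.3056 C
m = Q*M/(n*F) = 518034.3056*50/(2*96485) = 134.2266 g

134.2266 g


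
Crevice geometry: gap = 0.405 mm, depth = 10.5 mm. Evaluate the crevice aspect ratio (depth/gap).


Aspect ratio = depth / gap
Ratio = 10.5 / 0.405 = 25.9

25.9


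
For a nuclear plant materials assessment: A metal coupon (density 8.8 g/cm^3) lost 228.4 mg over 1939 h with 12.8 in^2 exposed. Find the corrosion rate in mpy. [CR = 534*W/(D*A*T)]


Apply the mpy weight-loss relation: CR = 534 * W / (D * A * T)
Numerator: 534 * 228.4 = 121965.6
Denominator: 8.8 * 12.8 * 1939 = 218408.96
CR = 121965.6 / 218408.96 = 0.558 mpy

0.558 mpy


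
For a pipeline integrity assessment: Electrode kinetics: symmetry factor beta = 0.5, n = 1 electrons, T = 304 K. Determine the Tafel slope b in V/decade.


Apply the Tafel slope relation: b = 2.303*R*T/(beta*n*F)
Numerator: 2.303 * 8.314 * 304 = 5820.73
Denominator: 0.5 * 1 * 96485 = 48242.5
b = 5820.73 / 48242.5 = 0.1207 V/decade

0.1207 V/decade


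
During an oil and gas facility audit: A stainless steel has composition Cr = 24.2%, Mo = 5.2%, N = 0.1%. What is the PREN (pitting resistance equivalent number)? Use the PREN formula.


Apply the PREN formula: PREN = Cr + 3.3*Mo + 16*N
PREN = 24.2 + 3.3*5.2 + 16*0.1
PREN = 24.2 + 17.16 + 1.6 = 42.96

42.96


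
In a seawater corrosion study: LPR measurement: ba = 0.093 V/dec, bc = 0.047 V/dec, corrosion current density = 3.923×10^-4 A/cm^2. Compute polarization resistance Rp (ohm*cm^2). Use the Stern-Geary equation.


Apply the Stern-Geary equation: Rp = ba*bc / (2.303*icorr*(ba+bc))
ba*bc = 0.093*0.047 = 0.004371
ba+bc = 0.14; 2.303*icorr*(ba+bc) = 2.303*3.923×10^-4*0.14 = 1.2648537×10^-4
Rp = 0.004371 / 1.2648537×10^-4 = 34.6 ohm*cm^2

34.6 ohm*cm^2


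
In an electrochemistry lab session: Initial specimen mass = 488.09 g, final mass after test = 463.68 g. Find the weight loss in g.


Weight loss = initial − final
WL = 488.09 − 463.68 = 24.41 g

24.41 g


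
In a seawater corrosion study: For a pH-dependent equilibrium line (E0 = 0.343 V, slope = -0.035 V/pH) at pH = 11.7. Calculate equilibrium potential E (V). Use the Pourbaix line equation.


Apply the Pourbaix line equation: E = E0 + slope*pH
E = 0.343 + (-0.035)*11.7 = 0.343 + (-0.4095) = -0.0665 V
Rounded to 3 decimal places: E = -0.067 V

-0.067 V


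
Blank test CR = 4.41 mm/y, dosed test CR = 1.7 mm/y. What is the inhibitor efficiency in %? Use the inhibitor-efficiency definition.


Apply the inhibitor-efficiency definition: IE = (CR_blank − CR_inh)/CR_blank × 100
IE = (4.41 − 1.7) / 4.41 × 100
IE = 2.71 / 4.41 × 100 = 61.5 %

61.5 %


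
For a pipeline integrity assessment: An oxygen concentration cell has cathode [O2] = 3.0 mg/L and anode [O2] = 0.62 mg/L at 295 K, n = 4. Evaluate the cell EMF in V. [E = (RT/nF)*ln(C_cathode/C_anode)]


Apply the Nernst concentration-cell relation: E = (RT/nF)*ln(C_cathode/C_anode)
RT/nF = 8.314*295/(4*96485) = 0.00635495 V
ln(3.0/0.62) = 1.57665
E = 0.00635495 * 1.57665 = 0.01002 V

0.01002 V


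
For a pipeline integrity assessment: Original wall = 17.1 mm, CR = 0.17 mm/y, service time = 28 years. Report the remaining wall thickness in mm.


Remaining wall = original − CR × time
t = 17.1 − 0.17*28 = 17.1 − 4.76 = 12.34 mm

12.34 mm


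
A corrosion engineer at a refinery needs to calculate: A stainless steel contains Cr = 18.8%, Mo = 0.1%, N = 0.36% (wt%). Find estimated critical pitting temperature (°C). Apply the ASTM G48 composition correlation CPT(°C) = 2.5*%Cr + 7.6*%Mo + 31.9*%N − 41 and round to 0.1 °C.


Apply the ASTM G48 empirical CPT estimate: CPT(°C) = 2.5*%Cr + 7.6*%Mo + 31.9*%N − 41
2.5*18.8 = 47; 7.6*0.1 = 0.76; 31.9*0.36 = 11.484
CPT = 47 + 0.76 + 11.484 − 41 = 18.244 °C
Rounded to 0.1 °C: CPT ≈ 18.2 °C

18.2 °C


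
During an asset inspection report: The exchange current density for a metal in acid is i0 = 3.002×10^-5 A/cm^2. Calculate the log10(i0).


i0 = 3.002×10^-5 A/cm^2
log10(i0) = -4.523

-4.523


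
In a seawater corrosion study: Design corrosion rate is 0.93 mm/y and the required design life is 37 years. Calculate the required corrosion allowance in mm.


Corrosion allowance = CR × design life
CA = 0.93 * 37 = 34.41 mm

34.41 mm


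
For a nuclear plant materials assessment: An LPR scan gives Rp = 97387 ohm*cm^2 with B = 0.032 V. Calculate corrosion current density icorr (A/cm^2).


Apply the Stern-Geary relation: icorr = B / Rp
icorr = 0.032 / 97387 = 3.286×10^-7 A/cm^2

3.286×10^-7 A/cm^2


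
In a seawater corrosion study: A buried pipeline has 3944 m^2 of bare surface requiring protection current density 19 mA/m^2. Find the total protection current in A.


I = area * current density, then convert mA → A (÷1000)
I = 3944 * 19 / 1000 = 74.94 A

74.94 A


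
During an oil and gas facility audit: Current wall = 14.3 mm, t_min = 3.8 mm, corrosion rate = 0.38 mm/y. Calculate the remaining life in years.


Apply the remaining-life relation: RL = (t_current − t_min) / CR
RL = (14.3 − 3.8) / 0.38 = 10.5 / 0.38 = 27.6 years

27.6 years


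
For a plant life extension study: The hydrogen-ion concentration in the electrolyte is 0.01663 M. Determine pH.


pH = −log10[H+]
pH = −log10(0.01663) = 1.78

1.78


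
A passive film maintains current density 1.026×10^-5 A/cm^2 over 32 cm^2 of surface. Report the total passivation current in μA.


I = i_pass * A, then convert A → μA (×10^6)
I = 1.026×10^-5 * 32 * 10^6 = 328.32 μA

328.32 μA


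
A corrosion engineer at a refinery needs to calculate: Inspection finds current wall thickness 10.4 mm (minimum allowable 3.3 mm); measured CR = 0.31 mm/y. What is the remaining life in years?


Apply the remaining-life relation: RL = (t_current − t_min) / CR
RL = (10.4 − 3.3) / 0.31 = 7.1 / 0.31 = 22.9 years

22.9 years


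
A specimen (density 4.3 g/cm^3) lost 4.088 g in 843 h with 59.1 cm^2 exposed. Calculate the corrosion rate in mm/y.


Apply the mm/y weight-loss relation: CR = 87600 * W / (D * A * T)
Numerator: 87600 * 4.088 = 358108.8
Denominator: 4.3 * 59.1 * 843 = 214231.59
CR = 358108.8 / 214231.59 = 1.6716 mm/y

1.6716 mm/y


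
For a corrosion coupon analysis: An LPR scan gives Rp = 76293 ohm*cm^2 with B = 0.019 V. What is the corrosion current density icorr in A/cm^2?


Apply the Stern-Geary relation: icorr = B / Rp
icorr = 0.019 / 76293 = 2.49×10^-7 A/cm^2

2.49×10^-7 A/cm^2


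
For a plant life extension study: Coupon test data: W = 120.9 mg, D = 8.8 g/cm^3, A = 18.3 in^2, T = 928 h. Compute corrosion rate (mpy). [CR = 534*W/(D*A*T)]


Apply the mpy weight-loss relation: CR = 534 * W / (D * A * T)
Numerator: 534 * 120.9 = 64560.6
Denominator: 8.8 * 18.3 * 928 = 149445.12
CR = 64560.6 / 149445.12 = 0.432 mpy

0.432 mpy


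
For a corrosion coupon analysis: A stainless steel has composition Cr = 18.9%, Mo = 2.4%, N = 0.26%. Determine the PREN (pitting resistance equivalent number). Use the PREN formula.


Apply the PREN formula: PREN = Cr + 3.3*Mo + 16*N
PREN = 18.9 + 3.3*2.4 + 16*0.26
PREN = 18.9 + 7.92 + 4.16 = 30.98

30.98


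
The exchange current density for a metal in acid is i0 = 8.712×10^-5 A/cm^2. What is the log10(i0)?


i0 = 8.712×10^-5 A/cm^2
log10(i0) = -4.06

-4.06


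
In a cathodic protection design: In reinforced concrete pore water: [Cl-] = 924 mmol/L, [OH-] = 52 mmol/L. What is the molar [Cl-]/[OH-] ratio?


Threshold parameter = [Cl-] / [OH-] (molar basis; both in mmol/L, so units cancel)
Ratio = 924 / 52 = 17.77

17.77


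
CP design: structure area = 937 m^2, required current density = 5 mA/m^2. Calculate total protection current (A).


I = area * current density, then convert mA → A (÷1000)
I = 937 * 5 / 1000 = 4.69 A

4.69 A


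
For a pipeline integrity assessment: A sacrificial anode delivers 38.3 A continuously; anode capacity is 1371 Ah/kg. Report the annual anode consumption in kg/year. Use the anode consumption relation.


Annual consumption = current * hours per year / capacity
Rate = 38.3 * 8760 / 1371 = 244.7 kg/year

244.7 kg/year


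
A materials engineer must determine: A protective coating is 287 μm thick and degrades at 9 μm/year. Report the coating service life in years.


Service life = thickness / degradation rate
Life = 287 / 9 = 31.9 years

31.9 years


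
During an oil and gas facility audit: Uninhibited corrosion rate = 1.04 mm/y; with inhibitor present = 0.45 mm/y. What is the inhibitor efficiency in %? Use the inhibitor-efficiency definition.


Apply the inhibitor-efficiency definition: IE = (CR_blank − CR_inh)/CR_blank × 100
IE = (1.04 − 0.45) / 1.04 × 100
IE = 0.59 / 1.04 × 100 = 56.7 %

56.7 %


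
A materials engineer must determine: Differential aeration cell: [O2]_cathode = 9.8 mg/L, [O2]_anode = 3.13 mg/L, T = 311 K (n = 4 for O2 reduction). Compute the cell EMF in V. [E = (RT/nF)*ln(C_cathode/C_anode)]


Apply the Nernst concentration-cell relation: E = (RT/nF)*ln(C_cathode/C_anode)
RT/nF = 8.314*311/(4*96485) = 0.00669963 V
ln(9.8/3.13) = 1.14135
E = 0.00669963 * 1.14135 = 0.00765 V

0.00765 V


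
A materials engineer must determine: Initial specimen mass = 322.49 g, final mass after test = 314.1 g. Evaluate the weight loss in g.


Weight loss = initial − final
WL = 322.49 − 314.1 = 8.39 g

8.39 g


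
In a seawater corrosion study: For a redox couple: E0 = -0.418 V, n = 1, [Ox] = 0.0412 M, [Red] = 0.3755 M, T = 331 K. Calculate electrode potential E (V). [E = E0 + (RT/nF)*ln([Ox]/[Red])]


Apply the Nernst equation: E = E0 + (RT/nF)*ln([Ox]/[Red])
Step 1: RT/nF = 8.314*331/(1*96485) = 0.02852188 V
Step 2: [Ox]/[Red] = 0.0412/0.3755 = 0.10972
Step 3: ln(0.10972) = -2.209824
Step 4: correction = 0.02852188 * -2.209824 = -0.063 V
E = -0.418 + -0.063 = -0.481 V

-0.481 V


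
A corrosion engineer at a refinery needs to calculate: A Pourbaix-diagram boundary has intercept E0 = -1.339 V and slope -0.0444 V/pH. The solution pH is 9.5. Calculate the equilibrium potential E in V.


Apply the Pourbaix line equation: E = E0 + slope*pH
E = -1.339 + (-0.0444)*9.5 = -1.339 + (-0.4218) = -1.7608 V
Rounded to 4 decimal places: E = -1.7608 V

-1.7608 V


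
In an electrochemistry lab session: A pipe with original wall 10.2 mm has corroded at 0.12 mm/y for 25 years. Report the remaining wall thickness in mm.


Remaining wall = original − CR × time
t = 10.2 − 0.12*25 = 10.2 − 3.0 = 7.2 mm

7.2 mm


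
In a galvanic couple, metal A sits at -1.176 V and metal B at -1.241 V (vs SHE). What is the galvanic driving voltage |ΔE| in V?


Driving voltage is the absolute potential difference.
|ΔE| = |-1.176 − (-1.241)| = 0.065 V

0.065 V


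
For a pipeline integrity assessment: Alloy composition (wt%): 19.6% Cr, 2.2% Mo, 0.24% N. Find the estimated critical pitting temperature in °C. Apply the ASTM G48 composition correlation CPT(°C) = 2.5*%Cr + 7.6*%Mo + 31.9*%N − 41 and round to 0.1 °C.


Apply the ASTM G48 empirical CPT estimate: CPT(°C) = 2.5*%Cr + 7.6*%Mo + 31.9*%N − 41
2.5*19.6 = 49; 7.6*2.2 = 16.72; 31.9*0.24 = 7.656
CPT = 49 + 16.72 + 7.656 − 41 = 32.376 °C
Rounded to 0.1 °C: CPT ≈ 32.4 °C

32.4 °C


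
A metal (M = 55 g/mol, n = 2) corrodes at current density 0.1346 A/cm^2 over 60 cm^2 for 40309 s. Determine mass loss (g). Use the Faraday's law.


Apply Faraday's law: m = i*A*t*M / (n*F)
Total charge passed Q = i*A*t = 0.1346*60*40309 = 325535.484 C
m = Q*M/(n*F) = 325535.484*55/(2*96485) = 92.7836 g

92.7836 g


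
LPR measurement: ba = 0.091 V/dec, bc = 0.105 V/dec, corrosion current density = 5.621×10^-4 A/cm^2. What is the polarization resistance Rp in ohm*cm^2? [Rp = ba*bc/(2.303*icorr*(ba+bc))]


Apply the Stern-Geary equation: Rp = ba*bc / (2.303*icorr*(ba+bc))
ba*bc = 0.091*0.105 = 0.009555
ba+bc = 0.196; 2.303*icorr*(ba+bc) = 2.303*5.621×10^-4*0.196 = 2.5372519×10^-4
Rp = 0.009555 / 2.5372519×10^-4 = 37.7 ohm*cm^2

37.7 ohm*cm^2


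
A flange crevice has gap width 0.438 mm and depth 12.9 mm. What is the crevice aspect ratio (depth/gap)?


Aspect ratio = depth / gap
Ratio = 12.9 / 0.438 = 29.5

29.5


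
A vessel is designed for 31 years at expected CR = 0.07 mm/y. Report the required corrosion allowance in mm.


Corrosion allowance = CR × design life
CA = 0.07 * 31 = 2.17 mm

2.17 mm


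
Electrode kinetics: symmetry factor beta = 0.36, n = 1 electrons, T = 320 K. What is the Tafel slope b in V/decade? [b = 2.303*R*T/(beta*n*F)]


Apply the Tafel slope relation: b = 2.303*R*T/(beta*n*F)
Numerator: 2.303 * 8.314 * 320 = 6127.09
Denominator: 0.36 * 1 * 96485 = 34734.6
b = 6127.09 / 34734.6 = 0.1764 V/decade

0.1764 V/decade


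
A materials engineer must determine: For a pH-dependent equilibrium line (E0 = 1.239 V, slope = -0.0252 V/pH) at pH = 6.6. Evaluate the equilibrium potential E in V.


Apply the Pourbaix line equation: E = E0 + slope*pH
E = 1.239 + (-0.0252)*6.6 = 1.239 + (-0.16632) = 1.07268 V
Rounded to 4 decimal places: E = 1.0727 V

1.0727 V


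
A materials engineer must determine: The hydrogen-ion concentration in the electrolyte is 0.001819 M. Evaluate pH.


pH = −log10[H+]
pH = −log10(0.001819) = 2.74

2.74


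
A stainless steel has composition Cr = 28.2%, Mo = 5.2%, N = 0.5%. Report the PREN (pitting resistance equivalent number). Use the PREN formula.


Apply the PREN formula: PREN = Cr + 3.3*Mo + 16*N
PREN = 28.2 + 3.3*5.2 + 16*0.5
PREN = 28.2 + 17.16 + 8.0 = 53.36

53.36


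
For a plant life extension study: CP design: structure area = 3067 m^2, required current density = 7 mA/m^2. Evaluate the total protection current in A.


I = area * current density, then convert mA → A (÷1000)
I = 3067 * 7 / 1000 = 21.47 A

21.47 A


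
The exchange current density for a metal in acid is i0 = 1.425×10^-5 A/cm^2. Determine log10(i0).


i0 = 1.425×10^-5 A/cm^2
log10(i0) = -4.846

-4.846


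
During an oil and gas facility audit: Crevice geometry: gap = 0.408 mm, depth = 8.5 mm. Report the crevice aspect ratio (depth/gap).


Aspect ratio = depth / gap
Ratio = 8.5 / 0.408 = 20.8

20.8


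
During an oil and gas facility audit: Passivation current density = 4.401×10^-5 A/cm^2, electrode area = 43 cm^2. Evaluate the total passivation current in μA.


I = i_pass * A, then convert A → μA (×10^6)
I = 4.401×10^-5 * 43 * 10^6 = 1892.43 μA

1892.43 μA


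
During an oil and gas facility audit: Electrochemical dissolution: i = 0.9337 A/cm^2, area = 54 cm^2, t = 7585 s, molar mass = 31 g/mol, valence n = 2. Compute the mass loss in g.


Apply Faraday's law: m = i*A*t*M / (n*F)
Total charge passed Q = i*A*t = 0.9337*54*7585 = 382434.183 C
m = Q*M/(n*F) = 382434.183*31/(2*96485) = 61.4368 g

61.4368 g


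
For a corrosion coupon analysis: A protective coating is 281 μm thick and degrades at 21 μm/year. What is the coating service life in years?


Service life = thickness / degradation rate
Life = 281 / 21 = 13.4 years

13.4 years


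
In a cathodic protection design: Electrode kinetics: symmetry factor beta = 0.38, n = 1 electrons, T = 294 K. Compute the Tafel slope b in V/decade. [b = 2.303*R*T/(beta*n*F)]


Apply the Tafel slope relation: b = 2.303*R*T/(beta*n*F)
Numerator: 2.303 * 8.314 * 294 = 5629.26
Denominator: 0.38 * 1 * 96485 = 36664.3
b = 5629.26 / 36664.3 = 0.1535 V/decade

0.1535 V/decade


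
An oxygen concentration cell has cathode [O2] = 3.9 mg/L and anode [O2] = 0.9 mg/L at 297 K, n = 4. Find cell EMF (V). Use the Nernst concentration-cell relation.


Apply the Nernst concentration-cell relation: E = (RT/nF)*ln(C_cathode/C_anode)
RT/nF = 8.314*297/(4*96485) = 0.00639804 V
ln(3.9/0.9) = 1.46634
E = 0.00639804 * 1.46634 = 0.00938 V

0.00938 V


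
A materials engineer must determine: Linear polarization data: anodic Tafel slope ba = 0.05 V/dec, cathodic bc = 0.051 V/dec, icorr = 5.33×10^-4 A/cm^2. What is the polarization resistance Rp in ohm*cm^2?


Apply the Stern-Geary equation: Rp = ba*bc / (2.303*icorr*(ba+bc))
ba*bc = 0.05*0.051 = 0.00255
ba+bc = 0.101; 2.303*icorr*(ba+bc) = 2.303*5.33×10^-4*0.101 = 1.239774×10^-4
Rp = 0.00255 / 1.239774×10^-4 = 20.57 ohm*cm^2

20.57 ohm*cm^2


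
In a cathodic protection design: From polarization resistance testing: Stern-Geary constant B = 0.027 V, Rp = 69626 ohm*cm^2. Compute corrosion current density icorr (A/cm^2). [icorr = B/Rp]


Apply the Stern-Geary relation: icorr = B / Rp
icorr = 0.027 / 69626 = 3.878×10^-7 A/cm^2

3.878×10^-7 A/cm^2


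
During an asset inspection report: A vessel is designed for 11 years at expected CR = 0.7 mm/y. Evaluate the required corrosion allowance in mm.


Corrosion allowance = CR × design life
CA = 0.7 * 11 = 7.7 mm

7.7 mm


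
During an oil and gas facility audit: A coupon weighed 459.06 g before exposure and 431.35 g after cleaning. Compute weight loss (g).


Weight loss = initial − final
WL = 459.06 − 431.35 = 27.71 g

27.71 g


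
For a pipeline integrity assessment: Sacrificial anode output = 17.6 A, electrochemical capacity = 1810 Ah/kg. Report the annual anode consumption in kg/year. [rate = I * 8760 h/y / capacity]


Annual consumption = current * hours per year / capacity
Rate = 17.6 * 8760 / 1810 = 85.2 kg/year

85.2 kg/year


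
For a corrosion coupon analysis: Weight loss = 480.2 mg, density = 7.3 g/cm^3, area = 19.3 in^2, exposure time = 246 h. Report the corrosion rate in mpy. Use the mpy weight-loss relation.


Apply the mpy weight-loss relation: CR = 534 * W / (D * A * T)
Numerator: 534 * 480.2 = 256426.8
Denominator: 7.3 * 19.3 * 246 = 34658.94
CR = 256426.8 / 34658.94 = 7.39858 mpy

7.39858 mpy


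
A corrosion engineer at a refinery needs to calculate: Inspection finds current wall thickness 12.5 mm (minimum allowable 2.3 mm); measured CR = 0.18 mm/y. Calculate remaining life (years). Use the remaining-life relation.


Apply the remaining-life relation: RL = (t_current − t_min) / CR
RL = (12.5 − 2.3) / 0.18 = 10.2 / 0.18 = 56.7 years

56.7 years


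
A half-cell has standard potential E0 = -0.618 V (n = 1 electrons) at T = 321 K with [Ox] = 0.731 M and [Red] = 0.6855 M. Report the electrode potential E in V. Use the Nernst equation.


Apply the Nernst equation: E = E0 + (RT/nF)*ln([Ox]/[Red])
Step 1: RT/nF = 8.314*321/(1*96485) = 0.0276602 V
Step 2: [Ox]/[Red] = 0.731/0.6855 = 1.066375
Step 3: ln(1.066375) = 0.064265
Step 4: correction = 0.0276602 * 0.064265 = 0.0018 V
E = -0.618 + 0.0018 = -0.6162 V

-0.6162 V


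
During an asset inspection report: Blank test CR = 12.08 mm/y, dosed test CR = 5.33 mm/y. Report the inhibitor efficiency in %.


Apply the inhibitor-efficiency definition: IE = (CR_blank − CR_inh)/CR_blank × 100
IE = (12.08 − 5.33) / 12.08 × 100
IE = 6.75 / 12.08 × 100 = 55.9 %

55.9 %


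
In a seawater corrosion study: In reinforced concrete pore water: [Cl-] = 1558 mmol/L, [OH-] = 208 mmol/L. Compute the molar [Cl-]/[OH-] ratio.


Threshold parameter = [Cl-] / [OH-] (molar basis; both in mmol/L, so units cancel)
Ratio = 1558 / 208 = 7.49

7.49


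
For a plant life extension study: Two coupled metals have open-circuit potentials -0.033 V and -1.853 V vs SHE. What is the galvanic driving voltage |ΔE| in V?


Driving voltage is the absolute potential difference.
|ΔE| = |-0.033 − (-1.853)| = 1.82 V

1.82 V


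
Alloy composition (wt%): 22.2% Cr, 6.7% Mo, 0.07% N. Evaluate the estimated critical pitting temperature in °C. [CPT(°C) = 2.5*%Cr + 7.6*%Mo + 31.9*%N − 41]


Apply the ASTM G48 empirical CPT estimate: CPT(°C) = 2.5*%Cr + 7.6*%Mo + 31.9*%N − 41
2.5*22.2 = 55.5; 7.6*6.7 = 50.92; 31.9*0.07 = 2.233
CPT = 55.5 + 50.92 + 2.233 − 41 = 67.653 °C
Rounded to 0.1 °C: CPT ≈ 67.7 °C

67.7 °C


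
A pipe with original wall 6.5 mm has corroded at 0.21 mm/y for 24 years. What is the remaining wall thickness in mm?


Remaining wall = original − CR × time
t = 6.5 − 0.21*24 = 6.5 − 5.04 = 1.46 mm

1.46 mm


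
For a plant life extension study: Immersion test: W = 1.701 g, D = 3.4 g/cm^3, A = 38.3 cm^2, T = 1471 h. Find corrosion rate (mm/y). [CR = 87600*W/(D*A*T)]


Apply the mm/y weight-loss relation: CR = 87600 * W / (D * A * T)
Numerator: 87600 * 1.701 = 149007.6
Denominator: 3.4 * 38.3 * 1471 = 191553.62
CR = 149007.6 / 191553.62 = 0.77789 mm/y

0.77789 mm/y


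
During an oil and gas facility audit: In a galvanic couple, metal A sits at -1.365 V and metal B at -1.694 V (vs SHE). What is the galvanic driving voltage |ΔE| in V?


Driving voltage is the absolute potential difference.
|ΔE| = |-1.365 − (-1.694)| = 0.329 V

0.329 V


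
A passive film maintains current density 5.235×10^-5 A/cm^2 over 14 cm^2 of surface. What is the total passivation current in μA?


I = i_pass * A, then convert A → μA (×10^6)
I = 5.235×10^-5 * 14 * 10^6 = 732.9 μA

732.9 μA


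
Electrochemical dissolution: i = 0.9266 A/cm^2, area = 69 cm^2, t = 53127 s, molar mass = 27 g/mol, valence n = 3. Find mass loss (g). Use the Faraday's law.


Apply Faraday's law: m = i*A*t*M / (n*F)
Total charge passed Q = i*A*t = 0.9266*69*53127 = 3396695.9958 C
m = Q*M/(n*F) = 3396695.9958*27/(3*96485) = 316.83955 g

316.83955 g


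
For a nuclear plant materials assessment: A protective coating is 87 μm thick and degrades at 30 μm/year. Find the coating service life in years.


Service life = thickness / degradation rate
Life = 87 / 30 = 2.9 years

2.9 years


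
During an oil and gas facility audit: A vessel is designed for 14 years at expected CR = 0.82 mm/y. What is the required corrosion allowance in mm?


Corrosion allowance = CR × design life
CA = 0.82 * 14 = 11.48 mm

11.48 mm


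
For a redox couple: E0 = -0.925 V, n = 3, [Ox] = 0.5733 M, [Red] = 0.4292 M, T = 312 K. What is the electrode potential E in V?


Apply the Nernst equation: E = E0 + (RT/nF)*ln([Ox]/[Red])
Step 1: RT/nF = 8.314*312/(3*96485) = 0.00896156 V
Step 2: [Ox]/[Red] = 0.5733/0.4292 = 1.335741
Step 3: ln(1.335741) = 0.289486
Step 4: correction = 0.00896156 * 0.289486 = 0.003 V
E = -0.925 + 0.003 = -0.922 V

-0.922 V


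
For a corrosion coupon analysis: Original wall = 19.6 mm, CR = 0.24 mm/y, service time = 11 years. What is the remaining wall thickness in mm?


Remaining wall = original − CR × time
t = 19.6 − 0.24*11 = 19.6 − 2.64 = 16.96 mm

16.96 mm


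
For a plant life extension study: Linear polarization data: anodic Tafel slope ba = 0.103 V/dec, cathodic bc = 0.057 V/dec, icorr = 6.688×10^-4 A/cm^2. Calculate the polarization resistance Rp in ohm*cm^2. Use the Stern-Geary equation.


Apply the Stern-Geary equation: Rp = ba*bc / (2.303*icorr*(ba+bc))
ba*bc = 0.103*0.057 = 0.005871
ba+bc = 0.16; 2.303*icorr*(ba+bc) = 2.303*6.688×10^-4*0.16 = 2.4643942×10^-4
Rp = 0.005871 / 2.4643942×10^-4 = 23.82 ohm*cm^2

23.82 ohm*cm^2


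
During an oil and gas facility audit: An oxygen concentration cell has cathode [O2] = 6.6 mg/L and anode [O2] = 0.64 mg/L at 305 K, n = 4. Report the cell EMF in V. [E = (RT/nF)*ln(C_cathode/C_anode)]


Apply the Nernst concentration-cell relation: E = (RT/nF)*ln(C_cathode/C_anode)
RT/nF = 8.314*305/(4*96485) = 0.00657037 V
ln(6.6/0.64) = 2.33336
E = 0.00657037 * 2.33336 = 0.01533 V

0.01533 V


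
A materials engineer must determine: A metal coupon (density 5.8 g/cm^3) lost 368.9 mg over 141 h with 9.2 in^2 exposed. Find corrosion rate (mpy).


Apply the mpy weight-loss relation: CR = 534 * W / (D * A * T)
Numerator: 534 * 368.9 = 196992.6
Denominator: 5.8 * 9.2 * 141 = 7523.76
CR = 196992.6 / 7523.76 = 26.18273 mpy

26.18273 mpy


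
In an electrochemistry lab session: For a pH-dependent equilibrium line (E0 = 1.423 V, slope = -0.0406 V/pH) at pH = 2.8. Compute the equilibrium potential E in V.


Apply the Pourbaix line equation: E = E0 + slope*pH
E = 1.423 + (-0.0406)*2.8 = 1.423 + (-0.11368) = 1.30932 V
Rounded to 4 decimal places: E = 1.3093 V

1.3093 V


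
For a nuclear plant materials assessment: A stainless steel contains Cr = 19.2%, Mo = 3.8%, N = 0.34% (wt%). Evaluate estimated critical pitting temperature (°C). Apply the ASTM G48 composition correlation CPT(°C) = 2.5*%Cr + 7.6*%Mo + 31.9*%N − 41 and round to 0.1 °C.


Apply the ASTM G48 empirical CPT estimate: CPT(°C) = 2.5*%Cr + 7.6*%Mo + 31.9*%N − 41
2.5*19.2 = 48; 7.6*3.8 = 28.88; 31.9*0.34 = 10.846
CPT = 48 + 28.88 + 10.846 − 41 = 46.726 °C
Rounded to 0.1 °C: CPT ≈ 46.7 °C

46.7 °C


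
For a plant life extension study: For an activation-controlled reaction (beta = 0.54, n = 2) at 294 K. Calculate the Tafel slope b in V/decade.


Apply the Tafel slope relation: b = 2.303*R*T/(beta*n*F)
Numerator: 2.303 * 8.314 * 294 = 5629.26
Denominator: 0.54 * 2 * 96485 = 104203.8
b = 5629.26 / 104203.8 = 0.054 V/decade

0.054 V/decade


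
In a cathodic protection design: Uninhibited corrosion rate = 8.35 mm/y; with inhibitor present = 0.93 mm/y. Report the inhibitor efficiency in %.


Apply the inhibitor-efficiency definition: IE = (CR_blank − CR_inh)/CR_blank × 100
IE = (8.35 − 0.93) / 8.35 × 100
IE = 7.42 / 8.35 × 100 = 88.9 %

88.9 %


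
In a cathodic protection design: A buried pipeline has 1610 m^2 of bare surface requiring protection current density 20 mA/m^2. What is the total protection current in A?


I = area * current density, then convert mA → A (÷1000)
I = 1610 * 20 / 1000 = 32.2 A

32.2 A


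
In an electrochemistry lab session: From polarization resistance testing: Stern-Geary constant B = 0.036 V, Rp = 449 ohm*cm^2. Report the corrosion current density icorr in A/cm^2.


Apply the Stern-Geary relation: icorr = B / Rp
icorr = 0.036 / 449 = 8.018×10^-5 A/cm^2

8.018×10^-5 A/cm^2


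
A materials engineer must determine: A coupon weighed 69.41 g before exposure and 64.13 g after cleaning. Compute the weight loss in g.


Weight loss = initial − final
WL = 69.41 − 64.13 = 5.28 g

5.28 g


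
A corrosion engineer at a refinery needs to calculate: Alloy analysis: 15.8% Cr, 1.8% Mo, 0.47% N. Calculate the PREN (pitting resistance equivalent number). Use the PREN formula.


Apply the PREN formula: PREN = Cr + 3.3*Mo + 16*N
PREN = 15.8 + 3.3*1.8 + 16*0.47
PREN = 15.8 + 5.94 + 7.52 = 29.26

29.26


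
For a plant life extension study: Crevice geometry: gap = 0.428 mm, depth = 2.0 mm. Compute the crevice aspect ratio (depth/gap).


Aspect ratio = depth / gap
Ratio = 2.0 / 0.428 = 4.7

4.7


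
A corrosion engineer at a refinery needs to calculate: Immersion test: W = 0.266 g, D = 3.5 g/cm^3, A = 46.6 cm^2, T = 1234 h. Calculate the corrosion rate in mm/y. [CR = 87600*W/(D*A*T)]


Apply the mm/y weight-loss relation: CR = 87600 * W / (D * A * T)
Numerator: 87600 * 0.266 = 23301.6
Denominator: 3.5 * 46.6 * 1234 = 201265.4
CR = 23301.6 / 201265.4 = 0.11578 mm/y

0.11578 mm/y


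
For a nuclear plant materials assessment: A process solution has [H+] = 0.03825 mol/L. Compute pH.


pH = −log10[H+]
pH = −log10(0.03825) = 1.42

1.42


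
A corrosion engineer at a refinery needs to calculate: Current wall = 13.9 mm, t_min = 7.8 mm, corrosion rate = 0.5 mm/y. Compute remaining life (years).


Apply the remaining-life relation: RL = (t_current − t_min) / CR
RL = (13.9 − 7.8) / 0.5 = 6.1 / 0.5 = 12.2 years

12.2 years


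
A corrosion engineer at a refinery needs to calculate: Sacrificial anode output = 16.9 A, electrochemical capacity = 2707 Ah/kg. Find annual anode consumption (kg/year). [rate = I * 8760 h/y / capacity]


Annual consumption = current * hours per year / capacity
Rate = 16.9 * 8760 / 2707 = 54.7 kg/year

54.7 kg/year


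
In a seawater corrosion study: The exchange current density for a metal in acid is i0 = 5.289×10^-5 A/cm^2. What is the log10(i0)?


i0 = 5.289×10^-5 A/cm^2
log10(i0) = -4.277

-4.277


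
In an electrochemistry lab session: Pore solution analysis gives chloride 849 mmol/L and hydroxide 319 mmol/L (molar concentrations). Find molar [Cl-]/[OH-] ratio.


Threshold parameter = [Cl-] / [OH-] (molar basis; both in mmol/L, so units cancel)
Ratio = 849 / 319 = 2.66

2.66


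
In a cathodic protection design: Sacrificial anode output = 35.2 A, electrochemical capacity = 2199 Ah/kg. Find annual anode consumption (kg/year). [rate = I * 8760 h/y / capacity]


Annual consumption = current * hours per year / capacity
Rate = 35.2 * 8760 / 2199 = 140.2 kg/year

140.2 kg/year


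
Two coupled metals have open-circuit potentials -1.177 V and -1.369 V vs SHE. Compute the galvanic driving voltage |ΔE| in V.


Driving voltage is the absolute potential difference.
|ΔE| = |-1.177 − (-1.369)| = 0.192 V

0.192 V


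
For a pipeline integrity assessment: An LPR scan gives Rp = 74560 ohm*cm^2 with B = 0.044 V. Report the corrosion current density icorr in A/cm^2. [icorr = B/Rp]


Apply the Stern-Geary relation: icorr = B / Rp
icorr = 0.044 / 74560 = 5.901×10^-7 A/cm^2

5.901×10^-7 A/cm^2


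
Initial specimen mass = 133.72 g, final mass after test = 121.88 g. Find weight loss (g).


Weight loss = initial − final
WL = 133.72 − 121.88 = 11.84 g

11.84 g


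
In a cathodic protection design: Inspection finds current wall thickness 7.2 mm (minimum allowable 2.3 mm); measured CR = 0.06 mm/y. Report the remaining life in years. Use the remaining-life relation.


Apply the remaining-life relation: RL = (t_current − t_min) / CR
RL = (7.2 − 2.3) / 0.06 = 4.9 / 0.06 = 81.7 years

81.7 years


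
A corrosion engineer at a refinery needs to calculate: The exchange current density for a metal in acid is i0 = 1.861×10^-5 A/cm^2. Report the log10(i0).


i0 = 1.861×10^-5 A/cm^2
log10(i0) = -4.73

-4.73


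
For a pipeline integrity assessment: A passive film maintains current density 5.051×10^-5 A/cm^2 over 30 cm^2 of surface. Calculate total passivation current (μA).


I = i_pass * A, then convert A → μA (×10^6)
I = 5.051×10^-5 * 30 * 10^6 = 1515.3 μA

1515.3 μA


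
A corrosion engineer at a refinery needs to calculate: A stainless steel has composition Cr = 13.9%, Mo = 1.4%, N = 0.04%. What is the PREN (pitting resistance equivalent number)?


Apply the PREN formula: PREN = Cr + 3.3*Mo + 16*N
PREN = 13.9 + 3.3*1.4 + 16*0.04
PREN = 13.9 + 4.62 + 0.64 = 19.16

19.16


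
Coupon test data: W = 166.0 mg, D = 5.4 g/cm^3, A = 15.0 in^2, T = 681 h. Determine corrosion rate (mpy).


Apply the mpy weight-loss relation: CR = 534 * W / (D * A * T)
Numerator: 534 * 166.0 = 88644.0
Denominator: 5.4 * 15.0 * 681 = 55161.0
CR = 88644.0 / 55161.0 = 1.607 mpy

1.607 mpy


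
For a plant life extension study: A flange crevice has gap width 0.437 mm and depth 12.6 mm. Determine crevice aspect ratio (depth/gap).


Aspect ratio = depth / gap
Ratio = 12.6 / 0.437 = 28.8

28.8


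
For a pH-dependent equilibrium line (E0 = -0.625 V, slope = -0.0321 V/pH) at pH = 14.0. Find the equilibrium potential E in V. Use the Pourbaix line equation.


Apply the Pourbaix line equation: E = E0 + slope*pH
E = -0.625 + (-0.0321)*14.0 = -0.625 + (-0.4494) = -1.0744 V
Rounded to 4 decimal places: E = -1.0744 V

-1.0744 V


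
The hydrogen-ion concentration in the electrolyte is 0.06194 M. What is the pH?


pH = −log10[H+]
pH = −log10(0.06194) = 1.21

1.21


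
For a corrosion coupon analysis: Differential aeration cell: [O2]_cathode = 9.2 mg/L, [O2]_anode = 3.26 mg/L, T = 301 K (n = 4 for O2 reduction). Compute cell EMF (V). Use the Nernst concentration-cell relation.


Apply the Nernst concentration-cell relation: E = (RT/nF)*ln(C_cathode/C_anode)
RT/nF = 8.314*301/(4*96485) = 0.0064842 V
ln(9.2/3.26) = 1.03748
E = 0.0064842 * 1.03748 = 0.00673 V

0.00673 V


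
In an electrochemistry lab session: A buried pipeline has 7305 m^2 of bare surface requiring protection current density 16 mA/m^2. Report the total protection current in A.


I = area * current density, then convert mA → A (÷1000)
I = 7305 * 16 / 1000 = 116.88 A

116.88 A
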